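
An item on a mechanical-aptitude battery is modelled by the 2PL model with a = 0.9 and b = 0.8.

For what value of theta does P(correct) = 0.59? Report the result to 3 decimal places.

P(theta) = 1 / (1 + exp(−a(theta − b)))
logit = ln(0.5900/0.4100) = 0.3640
theta = b + logit/(a) = 0.8 + 0.3640/0.9000 = 1.2044

1.204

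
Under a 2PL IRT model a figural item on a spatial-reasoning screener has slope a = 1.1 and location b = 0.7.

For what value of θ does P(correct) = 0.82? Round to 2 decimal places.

P(θ) = 1 / (1 + exp(−a(θ − b)))
logit = ln(0.8200/0.1800) = 1.5163
θ = b + logit/(a) = 0.7 + 1.5163/1.1000 = 2.0785

2.08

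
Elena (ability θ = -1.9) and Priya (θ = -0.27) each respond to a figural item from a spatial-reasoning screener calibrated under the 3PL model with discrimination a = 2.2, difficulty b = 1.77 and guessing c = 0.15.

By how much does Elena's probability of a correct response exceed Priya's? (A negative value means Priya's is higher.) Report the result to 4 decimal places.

P(θ) = c + (1 − c) · 1 / (1 + exp(−a(θ − b)))
P(Elena) = 0.1503  [exponent -8.0740]
P(Priya) = 0.1595  [exponent -4.4880]
Difference = 0.1503 − 0.1595 = -0.0092

-0.0092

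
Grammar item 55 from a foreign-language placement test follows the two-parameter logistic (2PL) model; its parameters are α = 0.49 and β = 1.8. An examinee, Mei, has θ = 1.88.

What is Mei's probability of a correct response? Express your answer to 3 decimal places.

P(θ) = 1 / (1 + exp(−α(θ − β)))
Exponent: 0.49 × (1.88 − 1.8) = 0.0392
1/(1 + e^{-0.0392}) = 0.5098

0.510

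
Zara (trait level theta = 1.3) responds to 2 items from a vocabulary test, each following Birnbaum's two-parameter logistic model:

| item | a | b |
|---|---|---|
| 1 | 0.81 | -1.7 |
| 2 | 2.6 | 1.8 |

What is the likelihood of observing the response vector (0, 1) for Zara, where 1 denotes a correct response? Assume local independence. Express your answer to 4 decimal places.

0.0173

P(theta) = 1 / (1 + exp(−a(theta − b)))
P_1 = 1/(1+e^{-2.4300}) = 0.9191
P_2 = 1/(1+e^{1.3000}) = 0.2142
L = (1−P_1) × P_2 = 0.0809 × 0.2142 = 0.01733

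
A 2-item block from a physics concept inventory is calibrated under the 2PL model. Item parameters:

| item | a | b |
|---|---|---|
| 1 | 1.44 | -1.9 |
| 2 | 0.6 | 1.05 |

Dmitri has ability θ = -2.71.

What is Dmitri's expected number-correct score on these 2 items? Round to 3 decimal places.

0.332

P(θ) = 1 / (1 + exp(−a(θ − b)))
P_1 = 1/(1+e^{1.1664}) = 0.2375
P_2 = 1/(1+e^{2.2560}) = 0.0948
E[score] = 0.2375 + 0.0948 = 0.3323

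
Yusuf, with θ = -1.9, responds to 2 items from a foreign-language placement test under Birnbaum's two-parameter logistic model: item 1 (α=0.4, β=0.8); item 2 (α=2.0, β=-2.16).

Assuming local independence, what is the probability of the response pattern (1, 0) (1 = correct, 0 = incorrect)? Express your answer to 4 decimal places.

0.0945

P(θ) = 1 / (1 + exp(−α(θ − β)))
P_1 = 1/(1+e^{1.0800}) = 0.2535
P_2 = 1/(1+e^{-0.5200}) = 0.6271
L = P_1 × (1−P_2) = 0.2535 × 0.3729 = 0.09452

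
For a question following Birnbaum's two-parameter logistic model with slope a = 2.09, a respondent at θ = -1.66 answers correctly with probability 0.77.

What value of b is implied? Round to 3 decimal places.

-2.238

P(θ) = 1 / (1 + exp(−a(θ − b)))
logit(0.77) = ln(0.77/0.23) = 1.2083
b = θ − logit/(a) = -1.66 − 1.2083/2.0900 = -2.2381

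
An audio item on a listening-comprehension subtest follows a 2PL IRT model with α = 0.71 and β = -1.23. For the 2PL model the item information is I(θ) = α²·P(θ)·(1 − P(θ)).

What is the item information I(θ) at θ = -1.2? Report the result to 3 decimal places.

0.126

P = 1/(1+e^{-0.0213}) = 0.5053
P(1−P) = 0.5053 × 0.4947 = 0.2500
I = α² × P(1−P) = 0.71² × 0.2500 = 0.12601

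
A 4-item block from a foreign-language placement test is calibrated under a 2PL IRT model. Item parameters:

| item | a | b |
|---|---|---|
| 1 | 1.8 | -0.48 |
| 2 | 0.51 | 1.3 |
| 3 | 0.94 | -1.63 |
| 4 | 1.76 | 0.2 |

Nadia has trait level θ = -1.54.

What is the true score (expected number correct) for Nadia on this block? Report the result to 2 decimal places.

0.89

P(θ) = 1 / (1 + exp(−a(θ − b)))
P_1 = 1/(1+e^{1.9080}) = 0.1292
P_2 = 1/(1+e^{1.4484}) = 0.1902
P_3 = 1/(1+e^{-0.0846}) = 0.5211
P_4 = 1/(1+e^{3.0624}) = 0.0447
E[score] = 0.1292 + 0.1902 + 0.5211 + 0.0447 = 0.8853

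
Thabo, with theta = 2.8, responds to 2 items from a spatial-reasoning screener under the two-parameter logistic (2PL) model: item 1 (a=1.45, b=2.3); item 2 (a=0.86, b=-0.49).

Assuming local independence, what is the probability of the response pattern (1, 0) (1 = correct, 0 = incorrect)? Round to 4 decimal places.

0.0376

P(theta) = 1 / (1 + exp(−a(theta − b)))
P_1 = 1/(1+e^{-0.7250}) = 0.6737
P_2 = 1/(1+e^{-2.8294}) = 0.9442
L = P_1 × (1−P_2) = 0.6737 × 0.0558 = 0.03756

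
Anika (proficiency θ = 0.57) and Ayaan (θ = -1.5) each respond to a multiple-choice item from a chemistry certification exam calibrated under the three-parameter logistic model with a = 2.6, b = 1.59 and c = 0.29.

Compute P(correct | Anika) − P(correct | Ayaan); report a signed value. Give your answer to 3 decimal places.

0.047

P(θ) = c + (1 − c) · 1 / (1 + exp(−a(θ − b)))
P(Anika) = 0.3368  [exponent -2.6520]
P(Ayaan) = 0.2902  [exponent -8.0340]
Difference = 0.3368 − 0.2902 = 0.0465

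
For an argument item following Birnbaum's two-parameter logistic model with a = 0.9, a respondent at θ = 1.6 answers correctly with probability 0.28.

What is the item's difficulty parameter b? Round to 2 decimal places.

2.65

P(θ) = 1 / (1 + exp(−a(θ − b)))
logit(0.28) = ln(0.28/0.72) = -0.9445
b = θ − logit/(a) = 1.6 − (-0.9445)/0.9000 = 2.6494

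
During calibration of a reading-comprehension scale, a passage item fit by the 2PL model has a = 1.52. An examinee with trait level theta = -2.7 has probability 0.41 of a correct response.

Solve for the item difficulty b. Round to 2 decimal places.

-2.46

P(theta) = 1 / (1 + exp(−a(theta − b)))
logit(0.41) = ln(0.41/0.59) = -0.3640
b = theta − logit/(a) = -2.7 − (-0.3640)/1.5200 = -2.4605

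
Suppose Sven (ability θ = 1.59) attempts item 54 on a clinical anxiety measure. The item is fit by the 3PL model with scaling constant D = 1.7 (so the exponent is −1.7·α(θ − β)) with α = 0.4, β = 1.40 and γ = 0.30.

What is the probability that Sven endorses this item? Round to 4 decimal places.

P(θ) = γ + (1 − γ) · 1 / (1 + exp(−D·α(θ − β)))
Exponent: 1.7 × 0.4 × (1.59 − 1.40) = 0.1292
1/(1 + e^{-0.1292}) = 0.5323
P = 0.30 + 0.70 × 0.5323 = 0.6726

0.6726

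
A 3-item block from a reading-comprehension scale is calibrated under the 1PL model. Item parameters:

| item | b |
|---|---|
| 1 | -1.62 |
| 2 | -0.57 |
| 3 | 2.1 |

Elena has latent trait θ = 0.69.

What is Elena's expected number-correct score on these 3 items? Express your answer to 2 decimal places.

P(θ) = 1 / (1 + exp(−(θ − b)))
P_1 = 1/(1+e^{-2.3100}) = 0.9097
P_2 = 1/(1+e^{-1.2600}) = 0.7790
P_3 = 1/(1+e^{1.4100}) = 0.1962
E[score] = 0.9097 + 0.7790 + 0.1962 = 1.8850

1.88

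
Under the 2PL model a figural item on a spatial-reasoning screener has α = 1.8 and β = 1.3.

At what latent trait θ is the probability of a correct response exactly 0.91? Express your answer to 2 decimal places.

2.59

P(θ) = 1 / (1 + exp(−α(θ − β)))
logit = ln(0.9100/0.0900) = 2.3136
θ = β + logit/(α) = 1.3 + 2.3136/1.8000 = 2.5854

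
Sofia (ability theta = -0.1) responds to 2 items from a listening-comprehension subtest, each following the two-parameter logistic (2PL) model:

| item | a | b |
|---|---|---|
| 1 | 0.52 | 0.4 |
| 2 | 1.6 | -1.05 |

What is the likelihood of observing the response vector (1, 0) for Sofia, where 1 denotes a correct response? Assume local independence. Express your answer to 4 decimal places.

0.0781

P(theta) = 1 / (1 + exp(−a(theta − b)))
P_1 = 1/(1+e^{0.2600}) = 0.4354
P_2 = 1/(1+e^{-1.5200}) = 0.8205
L = P_1 × (1−P_2) = 0.4354 × 0.1795 = 0.07813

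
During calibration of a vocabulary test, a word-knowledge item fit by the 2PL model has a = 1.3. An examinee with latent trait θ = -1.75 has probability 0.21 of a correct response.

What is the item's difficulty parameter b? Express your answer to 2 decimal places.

-0.73

P(θ) = 1 / (1 + exp(−a(θ − b)))
logit(0.21) = ln(0.21/0.79) = -1.3249
b = θ − logit/(a) = -1.75 − (-1.3249)/1.3000 = -0.7308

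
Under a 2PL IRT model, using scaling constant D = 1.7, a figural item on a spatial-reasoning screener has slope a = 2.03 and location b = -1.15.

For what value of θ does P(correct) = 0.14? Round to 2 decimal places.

P(θ) = 1 / (1 + exp(−D·a(θ − b)))
logit = ln(0.1400/0.8600) = -1.8153
θ = b + logit/(1.7·a) = -1.15 + (-1.8153)/3.4510 = -1.6760

-1.68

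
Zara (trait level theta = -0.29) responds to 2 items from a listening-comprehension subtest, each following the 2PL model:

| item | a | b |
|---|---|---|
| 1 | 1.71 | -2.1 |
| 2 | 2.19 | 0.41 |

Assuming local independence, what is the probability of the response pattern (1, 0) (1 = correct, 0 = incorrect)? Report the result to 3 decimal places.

0.787

P(theta) = 1 / (1 + exp(−a(theta − b)))
P_1 = 1/(1+e^{-3.0951}) = 0.9567
P_2 = 1/(1+e^{1.5330}) = 0.1776
L = P_1 × (1−P_2) = 0.9567 × 0.8224 = 0.78682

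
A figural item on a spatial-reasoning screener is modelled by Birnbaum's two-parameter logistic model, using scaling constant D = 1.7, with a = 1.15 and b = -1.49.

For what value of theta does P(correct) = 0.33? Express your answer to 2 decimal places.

-1.85

P(theta) = 1 / (1 + exp(−D·a(theta − b)))
logit = ln(0.3300/0.6700) = -0.7082
theta = b + logit/(1.7·a) = -1.49 + (-0.7082)/1.9550 = -1.8522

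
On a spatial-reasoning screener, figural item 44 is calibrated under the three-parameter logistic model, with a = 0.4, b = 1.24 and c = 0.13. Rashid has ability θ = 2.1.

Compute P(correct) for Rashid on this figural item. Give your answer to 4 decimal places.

0.6391

P(θ) = c + (1 − c) · 1 / (1 + exp(−a(θ − b)))
Exponent: 0.4 × (2.1 − 1.24) = 0.3440
1/(1 + e^{-0.3440}) = 0.5852
P = 0.13 + 0.87 × 0.5852 = 0.6391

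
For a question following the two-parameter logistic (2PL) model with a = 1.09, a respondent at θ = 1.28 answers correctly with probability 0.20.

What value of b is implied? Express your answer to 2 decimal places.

2.55

P(θ) = 1 / (1 + exp(−a(θ − b)))
logit(0.20) = ln(0.20/0.80) = -1.3863
b = θ − logit/(a) = 1.28 − (-1.3863)/1.0900 = 2.5518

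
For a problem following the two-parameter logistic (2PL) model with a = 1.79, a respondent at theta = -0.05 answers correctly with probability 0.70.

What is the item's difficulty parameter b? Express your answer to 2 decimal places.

P(theta) = 1 / (1 + exp(−a(theta − b)))
logit(0.70) = ln(0.70/0.30) = 0.8473
b = theta − logit/(a) = -0.05 − 0.8473/1.7900 = -0.5234

-0.52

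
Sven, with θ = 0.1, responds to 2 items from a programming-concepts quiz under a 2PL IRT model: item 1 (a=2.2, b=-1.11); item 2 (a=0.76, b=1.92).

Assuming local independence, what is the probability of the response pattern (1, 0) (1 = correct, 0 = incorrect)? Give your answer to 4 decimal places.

0.7473

P(θ) = 1 / (1 + exp(−a(θ − b)))
P_1 = 1/(1+e^{-2.6620}) = 0.9347
P_2 = 1/(1+e^{1.3832}) = 0.2005
L = P_1 × (1−P_2) = 0.9347 × 0.7995 = 0.74733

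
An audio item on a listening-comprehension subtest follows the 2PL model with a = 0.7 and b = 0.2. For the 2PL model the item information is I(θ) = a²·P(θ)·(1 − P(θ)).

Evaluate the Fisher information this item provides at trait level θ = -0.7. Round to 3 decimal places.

0.111

P = 1/(1+e^{0.6300}) = 0.3475
P(1−P) = 0.3475 × 0.6525 = 0.2267
I = a² × P(1−P) = 0.7² × 0.2267 = 0.11111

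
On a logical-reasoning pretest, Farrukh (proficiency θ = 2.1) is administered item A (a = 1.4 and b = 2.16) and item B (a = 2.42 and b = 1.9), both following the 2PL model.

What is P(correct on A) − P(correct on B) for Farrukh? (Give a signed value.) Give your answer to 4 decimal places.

P(θ) = 1 / (1 + exp(−a(θ − b)))
P_A = 0.4790
P_B = 0.6187
P_A − P_B = -0.1397

-0.1397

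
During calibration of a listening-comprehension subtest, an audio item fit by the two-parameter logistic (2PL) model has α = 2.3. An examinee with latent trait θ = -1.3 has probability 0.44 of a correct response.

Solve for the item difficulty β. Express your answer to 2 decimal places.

-1.20

P(θ) = 1 / (1 + exp(−α(θ − β)))
logit(0.44) = ln(0.44/0.56) = -0.2412
β = θ − logit/(α) = -1.3 − (-0.2412)/2.3000 = -1.1951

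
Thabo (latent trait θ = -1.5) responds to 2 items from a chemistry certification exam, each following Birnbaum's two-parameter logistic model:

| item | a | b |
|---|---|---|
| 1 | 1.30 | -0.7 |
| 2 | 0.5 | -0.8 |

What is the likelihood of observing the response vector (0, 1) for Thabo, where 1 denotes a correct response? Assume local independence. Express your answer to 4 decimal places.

P(θ) = 1 / (1 + exp(−a(θ − b)))
P_1 = 1/(1+e^{1.0400}) = 0.2611
P_2 = 1/(1+e^{0.3500}) = 0.4134
L = (1−P_1) × P_2 = 0.7389 × 0.4134 = 0.30543

0.3054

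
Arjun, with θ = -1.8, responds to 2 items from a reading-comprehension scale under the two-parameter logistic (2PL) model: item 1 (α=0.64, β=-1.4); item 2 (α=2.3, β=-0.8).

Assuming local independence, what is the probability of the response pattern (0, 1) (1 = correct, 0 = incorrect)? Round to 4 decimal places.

0.0514

P(θ) = 1 / (1 + exp(−α(θ − β)))
P_1 = 1/(1+e^{0.2560}) = 0.4363
P_2 = 1/(1+e^{2.3000}) = 0.0911
L = (1−P_1) × P_2 = 0.5637 × 0.0911 = 0.05136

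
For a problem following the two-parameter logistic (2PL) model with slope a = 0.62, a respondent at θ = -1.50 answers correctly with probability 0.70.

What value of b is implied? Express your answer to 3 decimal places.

-2.867

P(θ) = 1 / (1 + exp(−a(θ − b)))
logit(0.70) = ln(0.70/0.30) = 0.8473
b = θ − logit/(a) = -1.50 − 0.8473/0.6200 = -2.8666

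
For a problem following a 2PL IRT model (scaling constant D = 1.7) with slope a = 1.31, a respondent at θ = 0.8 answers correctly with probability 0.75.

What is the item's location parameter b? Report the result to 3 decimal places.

0.307

P(θ) = 1 / (1 + exp(−D·a(θ − b)))
logit(0.75) = ln(0.75/0.25) = 1.0986
b = θ − logit/(1.7·a) = 0.8 − 1.0986/2.2270 = 0.3067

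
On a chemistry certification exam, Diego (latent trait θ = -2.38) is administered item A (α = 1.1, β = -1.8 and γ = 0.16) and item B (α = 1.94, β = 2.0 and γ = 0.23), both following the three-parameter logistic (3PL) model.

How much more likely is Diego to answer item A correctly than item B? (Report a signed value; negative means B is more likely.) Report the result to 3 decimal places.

P(θ) = γ + (1 − γ) · 1 / (1 + exp(−α(θ − β)))
P_A = 0.4504
P_B = 0.2302
P_A − P_B = 0.2202

0.220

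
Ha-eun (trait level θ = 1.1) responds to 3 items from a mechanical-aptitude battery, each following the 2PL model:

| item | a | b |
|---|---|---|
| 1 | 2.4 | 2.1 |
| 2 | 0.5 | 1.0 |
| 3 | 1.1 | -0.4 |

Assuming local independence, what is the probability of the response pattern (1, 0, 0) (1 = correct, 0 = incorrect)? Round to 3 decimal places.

0.007

P(θ) = 1 / (1 + exp(−a(θ − b)))
P_1 = 1/(1+e^{2.4000}) = 0.0832
P_2 = 1/(1+e^{-0.0500}) = 0.5125
P_3 = 1/(1+e^{-1.6500}) = 0.8389
L = P_1 × (1−P_2) × (1−P_3) = 0.0832 × 0.4875 × 0.1611 = 0.00653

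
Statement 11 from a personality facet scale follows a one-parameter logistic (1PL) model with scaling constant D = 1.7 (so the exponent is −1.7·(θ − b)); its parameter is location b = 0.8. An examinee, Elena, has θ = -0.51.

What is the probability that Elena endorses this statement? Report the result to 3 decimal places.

P(θ) = 1 / (1 + exp(−D·(θ − b)))
Exponent: 1.7 × (-0.51 − 0.8) = -2.2270
1/(1 + e^{2.2270}) = 0.0974
P = 0.0974

0.097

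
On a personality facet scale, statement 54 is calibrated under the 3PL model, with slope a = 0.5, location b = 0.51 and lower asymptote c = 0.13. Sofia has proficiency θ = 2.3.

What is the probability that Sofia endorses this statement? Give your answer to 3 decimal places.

0.748

P(θ) = c + (1 − c) · 1 / (1 + exp(−a(θ − b)))
Exponent: 0.5 × (2.3 − 0.51) = 0.8950
1/(1 + e^{-0.8950}) = 0.7099
P = 0.13 + 0.87 × 0.7099 = 0.7476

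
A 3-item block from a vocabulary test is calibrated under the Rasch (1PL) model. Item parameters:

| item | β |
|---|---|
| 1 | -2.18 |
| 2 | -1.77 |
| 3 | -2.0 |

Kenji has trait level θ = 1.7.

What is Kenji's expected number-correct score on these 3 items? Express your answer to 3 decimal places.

2.925

P(θ) = 1 / (1 + exp(−(θ − β)))
P_1 = 1/(1+e^{-3.8800}) = 0.9798
P_2 = 1/(1+e^{-3.4700}) = 0.9698
P_3 = 1/(1+e^{-3.7000}) = 0.9759
E[score] = 0.9798 + 0.9698 + 0.9759 = 2.9255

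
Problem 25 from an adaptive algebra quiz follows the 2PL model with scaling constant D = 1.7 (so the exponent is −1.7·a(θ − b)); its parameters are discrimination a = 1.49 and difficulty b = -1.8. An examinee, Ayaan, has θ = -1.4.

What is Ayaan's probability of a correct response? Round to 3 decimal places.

P(θ) = 1 / (1 + exp(−D·a(θ − b)))
Exponent: 1.7 × 1.49 × (-1.4 − (-1.8)) = 1.0132
1/(1 + e^{-1.0132}) = 0.7336
P = 0.7336

0.734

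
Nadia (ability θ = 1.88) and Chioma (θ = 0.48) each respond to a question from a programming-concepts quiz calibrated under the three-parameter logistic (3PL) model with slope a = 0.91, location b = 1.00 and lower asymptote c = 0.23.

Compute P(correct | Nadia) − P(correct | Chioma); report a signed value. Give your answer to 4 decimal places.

P(θ) = c + (1 − c) · 1 / (1 + exp(−a(θ − b)))
P(Nadia) = 0.7614  [exponent 0.8008]
P(Chioma) = 0.5256  [exponent -0.4732]
Difference = 0.7614 − 0.5256 = 0.2358

0.2358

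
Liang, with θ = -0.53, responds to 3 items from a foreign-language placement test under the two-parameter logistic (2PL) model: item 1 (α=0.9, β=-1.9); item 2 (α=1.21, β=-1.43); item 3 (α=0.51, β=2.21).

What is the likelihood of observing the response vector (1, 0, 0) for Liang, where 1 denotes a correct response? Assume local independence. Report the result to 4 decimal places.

P(θ) = 1 / (1 + exp(−α(θ − β)))
P_1 = 1/(1+e^{-1.2330}) = 0.7743
P_2 = 1/(1+e^{-1.0890}) = 0.7482
P_3 = 1/(1+e^{1.3974}) = 0.1982
L = P_1 × (1−P_2) × (1−P_3) = 0.7743 × 0.2518 × 0.8018 = 0.15633

0.1563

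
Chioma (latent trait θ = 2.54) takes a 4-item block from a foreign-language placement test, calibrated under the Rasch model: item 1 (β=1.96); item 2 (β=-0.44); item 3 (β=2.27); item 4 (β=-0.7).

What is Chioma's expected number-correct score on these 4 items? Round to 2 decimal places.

3.12

P(θ) = 1 / (1 + exp(−(θ − β)))
P_1 = 1/(1+e^{-0.5800}) = 0.6411
P_2 = 1/(1+e^{-2.9800}) = 0.9517
P_3 = 1/(1+e^{-0.2700}) = 0.5671
P_4 = 1/(1+e^{-3.2400}) = 0.9623
E[score] = 0.6411 + 0.9517 + 0.5671 + 0.9623 = 3.1221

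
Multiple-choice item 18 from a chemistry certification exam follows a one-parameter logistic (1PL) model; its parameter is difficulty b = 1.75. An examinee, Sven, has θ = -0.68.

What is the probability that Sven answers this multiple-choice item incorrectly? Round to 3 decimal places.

P(θ) = 1 / (1 + exp(−(θ − b)))
Exponent: (-0.68 − 1.75) = -2.4300
1/(1 + e^{2.4300}) = 0.0809
P = 0.0809
P(incorrect) = 1 − 0.0809 = 0.9191

0.919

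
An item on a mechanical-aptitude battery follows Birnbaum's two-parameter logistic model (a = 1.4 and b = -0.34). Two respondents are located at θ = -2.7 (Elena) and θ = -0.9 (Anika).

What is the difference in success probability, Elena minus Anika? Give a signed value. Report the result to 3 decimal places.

P(θ) = 1 / (1 + exp(−a(θ − b)))
P(Elena) = 0.0354  [exponent -3.3040]
P(Anika) = 0.3135  [exponent -0.7840]
Difference = 0.0354 − 0.3135 = -0.2780

-0.278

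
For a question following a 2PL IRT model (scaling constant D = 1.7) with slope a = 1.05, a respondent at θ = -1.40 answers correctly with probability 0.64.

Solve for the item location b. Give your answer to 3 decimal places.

P(θ) = 1 / (1 + exp(−D·a(θ − b)))
logit(0.64) = ln(0.64/0.36) = 0.5754
b = θ − logit/(1.7·a) = -1.40 − 0.5754/1.7850 = -1.7223

-1.722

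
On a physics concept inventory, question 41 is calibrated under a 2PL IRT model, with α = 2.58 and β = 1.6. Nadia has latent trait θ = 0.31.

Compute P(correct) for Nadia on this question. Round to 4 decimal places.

0.0346

P(θ) = 1 / (1 + exp(−α(θ − β)))
Exponent: 2.58 × (0.31 − 1.6) = -3.3282
1/(1 + e^{3.3282}) = 0.0346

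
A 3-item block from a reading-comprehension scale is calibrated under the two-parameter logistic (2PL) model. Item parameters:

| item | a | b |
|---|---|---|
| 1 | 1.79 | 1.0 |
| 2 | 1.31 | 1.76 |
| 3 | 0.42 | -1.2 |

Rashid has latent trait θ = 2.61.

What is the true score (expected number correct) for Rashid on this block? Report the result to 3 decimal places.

2.532

P(θ) = 1 / (1 + exp(−a(θ − b)))
P_1 = 1/(1+e^{-2.8819}) = 0.9469
P_2 = 1/(1+e^{-1.1135}) = 0.7528
P_3 = 1/(1+e^{-1.6002}) = 0.8320
E[score] = 0.9469 + 0.7528 + 0.8320 = 2.5318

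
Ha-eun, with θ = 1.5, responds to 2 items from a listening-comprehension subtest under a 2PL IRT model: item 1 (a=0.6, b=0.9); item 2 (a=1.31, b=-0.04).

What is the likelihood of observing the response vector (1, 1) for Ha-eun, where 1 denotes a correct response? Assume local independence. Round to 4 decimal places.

P(θ) = 1 / (1 + exp(−a(θ − b)))
P_1 = 1/(1+e^{-0.3600}) = 0.5890
P_2 = 1/(1+e^{-2.0174}) = 0.8826
L = P_1 × P_2 = 0.5890 × 0.8826 = 0.51989

0.5199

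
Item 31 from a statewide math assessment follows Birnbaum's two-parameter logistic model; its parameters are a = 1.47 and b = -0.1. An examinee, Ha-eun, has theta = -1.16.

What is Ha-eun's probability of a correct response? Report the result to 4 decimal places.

0.1739

P(theta) = 1 / (1 + exp(−a(theta − b)))
Exponent: 1.47 × (-1.16 − (-0.1)) = -1.5582
1/(1 + e^{1.5582}) = 0.1739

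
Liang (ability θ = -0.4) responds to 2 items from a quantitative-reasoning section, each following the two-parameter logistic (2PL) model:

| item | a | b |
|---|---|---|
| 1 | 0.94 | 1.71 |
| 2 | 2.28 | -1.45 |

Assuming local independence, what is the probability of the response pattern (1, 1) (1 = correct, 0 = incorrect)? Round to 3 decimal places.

P(θ) = 1 / (1 + exp(−a(θ − b)))
P_1 = 1/(1+e^{1.9834}) = 0.1210
P_2 = 1/(1+e^{-2.3940}) = 0.9164
L = P_1 × P_2 = 0.1210 × 0.9164 = 0.11084

0.111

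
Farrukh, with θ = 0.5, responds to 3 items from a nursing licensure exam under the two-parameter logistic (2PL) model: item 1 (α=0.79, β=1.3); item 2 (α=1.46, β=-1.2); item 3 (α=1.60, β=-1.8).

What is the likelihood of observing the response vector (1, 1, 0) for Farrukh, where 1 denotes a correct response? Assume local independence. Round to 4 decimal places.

0.0079

P(θ) = 1 / (1 + exp(−α(θ − β)))
P_1 = 1/(1+e^{0.6320}) = 0.3471
P_2 = 1/(1+e^{-2.4820}) = 0.9229
P_3 = 1/(1+e^{-3.6800}) = 0.9754
L = P_1 × P_2 × (1−P_3) = 0.3471 × 0.9229 × 0.0246 = 0.00788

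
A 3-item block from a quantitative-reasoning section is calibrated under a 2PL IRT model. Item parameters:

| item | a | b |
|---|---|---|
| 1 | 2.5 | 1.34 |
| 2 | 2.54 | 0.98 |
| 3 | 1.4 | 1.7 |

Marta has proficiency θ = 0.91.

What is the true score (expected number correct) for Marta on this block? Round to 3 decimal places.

P(θ) = 1 / (1 + exp(−a(θ − b)))
P_1 = 1/(1+e^{1.0750}) = 0.2545
P_2 = 1/(1+e^{0.1778}) = 0.4557
P_3 = 1/(1+e^{1.1060}) = 0.2486
E[score] = 0.2545 + 0.4557 + 0.2486 = 0.9587

0.959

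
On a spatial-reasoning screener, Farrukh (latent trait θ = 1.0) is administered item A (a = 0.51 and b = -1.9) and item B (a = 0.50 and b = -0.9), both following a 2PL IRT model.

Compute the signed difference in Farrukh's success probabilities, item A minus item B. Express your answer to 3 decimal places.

0.093

P(θ) = 1 / (1 + exp(−a(θ − b)))
P_A = 0.8144
P_B = 0.7211
P_A − P_B = 0.0933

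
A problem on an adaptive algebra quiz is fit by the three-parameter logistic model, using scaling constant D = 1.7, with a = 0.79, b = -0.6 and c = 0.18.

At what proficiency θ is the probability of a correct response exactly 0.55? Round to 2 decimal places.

-0.75

P(θ) = c + (1 − c) · 1 / (1 + exp(−D·a(θ − b)))
Remove guessing floor: (0.55 − 0.18)/(1 − 0.18) = 0.4512
logit = ln(0.4512/0.5488) = -0.1957
θ = b + logit/(1.7·a) = -0.6 + (-0.1957)/1.3430 = -0.7458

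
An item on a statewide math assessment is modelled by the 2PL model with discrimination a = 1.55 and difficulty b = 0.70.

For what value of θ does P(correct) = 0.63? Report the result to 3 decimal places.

1.043

P(θ) = 1 / (1 + exp(−a(θ − b)))
logit = ln(0.6300/0.3700) = 0.5322
θ = b + logit/(a) = 0.70 + 0.5322/1.5500 = 1.0434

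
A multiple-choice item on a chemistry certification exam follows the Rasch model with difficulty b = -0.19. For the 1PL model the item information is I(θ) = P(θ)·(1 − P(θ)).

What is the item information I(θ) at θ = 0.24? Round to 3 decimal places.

P = 1/(1+e^{-0.4300}) = 0.6059
P(1−P) = 0.6059 × 0.3941 = 0.2388
I = P(1−P) = 0.23879

0.239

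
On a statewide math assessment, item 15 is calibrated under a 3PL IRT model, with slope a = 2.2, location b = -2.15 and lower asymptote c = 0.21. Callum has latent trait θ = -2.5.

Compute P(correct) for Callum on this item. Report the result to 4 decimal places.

0.4600

P(θ) = c + (1 − c) · 1 / (1 + exp(−a(θ − b)))
Exponent: 2.2 × (-2.5 − (-2.15)) = -0.7700
1/(1 + e^{0.7700}) = 0.3165
P = 0.21 + 0.79 × 0.3165 = 0.4600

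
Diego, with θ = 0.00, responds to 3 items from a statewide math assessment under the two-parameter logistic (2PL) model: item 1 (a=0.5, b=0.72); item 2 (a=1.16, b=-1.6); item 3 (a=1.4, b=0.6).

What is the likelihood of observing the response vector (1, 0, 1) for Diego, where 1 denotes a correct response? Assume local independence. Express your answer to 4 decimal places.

0.0168

P(θ) = 1 / (1 + exp(−a(θ − b)))
P_1 = 1/(1+e^{0.3600}) = 0.4110
P_2 = 1/(1+e^{-1.8560}) = 0.8648
P_3 = 1/(1+e^{0.8400}) = 0.3015
L = P_1 × (1−P_2) × P_3 = 0.4110 × 0.1352 × 0.3015 = 0.01675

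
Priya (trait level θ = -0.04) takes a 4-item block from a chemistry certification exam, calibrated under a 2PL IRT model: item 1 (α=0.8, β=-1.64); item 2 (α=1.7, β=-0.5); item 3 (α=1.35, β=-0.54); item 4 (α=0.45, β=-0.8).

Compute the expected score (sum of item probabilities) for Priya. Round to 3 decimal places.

2.716

P(θ) = 1 / (1 + exp(−α(θ − β)))
P_1 = 1/(1+e^{-1.2800}) = 0.7824
P_2 = 1/(1+e^{-0.7820}) = 0.6861
P_3 = 1/(1+e^{-0.6750}) = 0.6626
P_4 = 1/(1+e^{-0.3420}) = 0.5847
E[score] = 0.7824 + 0.6861 + 0.6626 + 0.5847 = 2.7159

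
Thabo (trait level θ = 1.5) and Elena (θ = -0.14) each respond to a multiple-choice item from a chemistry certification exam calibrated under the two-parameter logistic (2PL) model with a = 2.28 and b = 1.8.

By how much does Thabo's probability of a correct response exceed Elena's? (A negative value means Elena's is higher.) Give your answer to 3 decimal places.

P(θ) = 1 / (1 + exp(−a(θ − b)))
P(Thabo) = 0.3354  [exponent -0.6840]
P(Elena) = 0.0119  [exponent -4.4232]
Difference = 0.3354 − 0.0119 = 0.3235

0.324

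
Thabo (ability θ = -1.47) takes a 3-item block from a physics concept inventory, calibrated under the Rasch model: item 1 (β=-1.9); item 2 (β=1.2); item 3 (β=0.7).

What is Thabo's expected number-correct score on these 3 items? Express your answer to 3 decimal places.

P(θ) = 1 / (1 + exp(−(θ − β)))
P_1 = 1/(1+e^{-0.4300}) = 0.6059
P_2 = 1/(1+e^{2.6700}) = 0.0648
P_3 = 1/(1+e^{2.1700}) = 0.1025
E[score] = 0.6059 + 0.0648 + 0.1025 = 0.7731

0.773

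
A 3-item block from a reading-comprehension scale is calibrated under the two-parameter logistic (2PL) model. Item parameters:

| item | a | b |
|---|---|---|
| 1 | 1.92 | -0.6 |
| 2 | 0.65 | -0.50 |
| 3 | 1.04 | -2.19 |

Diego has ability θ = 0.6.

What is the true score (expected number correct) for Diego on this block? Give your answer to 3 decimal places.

P(θ) = 1 / (1 + exp(−a(θ − b)))
P_1 = 1/(1+e^{-2.3040}) = 0.9092
P_2 = 1/(1+e^{-0.7150}) = 0.6715
P_3 = 1/(1+e^{-2.9016}) = 0.9479
E[score] = 0.9092 + 0.6715 + 0.9479 = 2.5286

2.529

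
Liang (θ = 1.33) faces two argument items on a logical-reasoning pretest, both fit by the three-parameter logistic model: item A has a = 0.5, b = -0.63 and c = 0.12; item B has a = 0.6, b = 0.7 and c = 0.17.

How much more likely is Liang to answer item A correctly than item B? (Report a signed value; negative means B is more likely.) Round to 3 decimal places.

P(θ) = c + (1 − c) · 1 / (1 + exp(−a(θ − b)))
P_A = 0.7599
P_B = 0.6625
P_A − P_B = 0.0973

0.097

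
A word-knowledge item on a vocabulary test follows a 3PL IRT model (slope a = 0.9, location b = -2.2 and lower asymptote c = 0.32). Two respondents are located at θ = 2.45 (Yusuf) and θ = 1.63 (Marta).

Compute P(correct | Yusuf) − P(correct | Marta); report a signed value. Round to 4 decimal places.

P(θ) = c + (1 − c) · 1 / (1 + exp(−a(θ − b)))
P(Yusuf) = 0.9898  [exponent 4.1850]
P(Marta) = 0.9790  [exponent 3.4470]
Difference = 0.9898 − 0.9790 = 0.0108

0.0108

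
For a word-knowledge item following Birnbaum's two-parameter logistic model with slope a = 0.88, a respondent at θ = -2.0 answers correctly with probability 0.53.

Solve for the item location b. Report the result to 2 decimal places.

-2.14

P(θ) = 1 / (1 + exp(−a(θ − b)))
logit(0.53) = ln(0.53/0.47) = 0.1201
b = θ − logit/(a) = -2.0 − 0.1201/0.8800 = -2.1365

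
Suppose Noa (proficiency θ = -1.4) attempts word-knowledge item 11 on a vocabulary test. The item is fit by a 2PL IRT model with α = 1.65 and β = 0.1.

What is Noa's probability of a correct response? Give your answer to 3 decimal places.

P(θ) = 1 / (1 + exp(−α(θ − β)))
Exponent: 1.65 × (-1.4 − 0.1) = -2.4750
1/(1 + e^{2.4750}) = 0.0776

0.078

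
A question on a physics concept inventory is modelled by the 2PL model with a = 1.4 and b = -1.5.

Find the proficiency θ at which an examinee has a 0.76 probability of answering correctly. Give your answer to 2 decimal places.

P(θ) = 1 / (1 + exp(−a(θ − b)))
logit = ln(0.7600/0.2400) = 1.1527
θ = b + logit/(a) = -1.5 + 1.1527/1.4000 = -0.6767

-0.68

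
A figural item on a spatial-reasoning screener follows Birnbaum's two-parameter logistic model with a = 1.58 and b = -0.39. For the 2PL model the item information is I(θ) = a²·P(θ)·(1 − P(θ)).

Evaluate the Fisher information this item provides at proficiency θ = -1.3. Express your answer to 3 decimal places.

0.387

P = 1/(1+e^{1.4378}) = 0.1919
P(1−P) = 0.1919 × 0.8081 = 0.1551
I = a² × P(1−P) = 1.58² × 0.1551 = 0.38711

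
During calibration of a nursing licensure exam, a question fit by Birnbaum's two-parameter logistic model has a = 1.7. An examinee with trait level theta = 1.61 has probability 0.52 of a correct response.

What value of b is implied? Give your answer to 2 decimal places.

1.56

P(theta) = 1 / (1 + exp(−a(theta − b)))
logit(0.52) = ln(0.52/0.48) = 0.0800
b = theta − logit/(a) = 1.61 − 0.0800/1.7000 = 1.5629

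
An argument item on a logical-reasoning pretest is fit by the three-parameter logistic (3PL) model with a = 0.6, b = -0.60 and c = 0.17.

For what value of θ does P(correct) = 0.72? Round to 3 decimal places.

P(θ) = c + (1 − c) · 1 / (1 + exp(−a(θ − b)))
Remove guessing floor: (0.72 − 0.17)/(1 − 0.17) = 0.6627
logit = ln(0.6627/0.3373) = 0.6751
θ = b + logit/(a) = -0.60 + 0.6751/0.6000 = 0.5252

0.525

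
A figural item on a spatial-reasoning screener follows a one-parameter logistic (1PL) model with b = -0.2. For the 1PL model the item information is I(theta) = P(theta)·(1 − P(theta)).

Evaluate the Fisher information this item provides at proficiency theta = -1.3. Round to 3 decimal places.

P = 1/(1+e^{1.1000}) = 0.2497
P(1−P) = 0.2497 × 0.7503 = 0.1874
I = P(1−P) = 0.18737

0.187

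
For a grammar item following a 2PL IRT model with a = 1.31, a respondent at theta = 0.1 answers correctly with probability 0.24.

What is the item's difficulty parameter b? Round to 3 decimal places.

P(theta) = 1 / (1 + exp(−a(theta − b)))
logit(0.24) = ln(0.24/0.76) = -1.1527
b = theta − logit/(a) = 0.1 − (-1.1527)/1.3100 = 0.9799

0.980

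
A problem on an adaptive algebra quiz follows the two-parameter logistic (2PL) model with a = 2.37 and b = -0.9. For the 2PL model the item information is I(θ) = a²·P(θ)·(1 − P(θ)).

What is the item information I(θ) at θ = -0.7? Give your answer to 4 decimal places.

1.3282

P = 1/(1+e^{-0.4740}) = 0.6163
P(1−P) = 0.6163 × 0.3837 = 0.2365
I = a² × P(1−P) = 2.37² × 0.2365 = 1.32821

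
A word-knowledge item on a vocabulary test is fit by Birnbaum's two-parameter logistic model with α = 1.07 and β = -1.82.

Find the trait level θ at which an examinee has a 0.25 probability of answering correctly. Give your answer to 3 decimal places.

-2.847

P(θ) = 1 / (1 + exp(−α(θ − β)))
logit = ln(0.2500/0.7500) = -1.0986
θ = β + logit/(α) = -1.82 + (-1.0986)/1.0700 = -2.8467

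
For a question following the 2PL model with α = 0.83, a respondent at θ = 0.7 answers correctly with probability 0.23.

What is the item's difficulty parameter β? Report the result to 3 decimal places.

P(θ) = 1 / (1 + exp(−α(θ − β)))
logit(0.23) = ln(0.23/0.77) = -1.2083
β = θ − logit/(α) = 0.7 − (-1.2083)/0.8300 = 2.1558

2.156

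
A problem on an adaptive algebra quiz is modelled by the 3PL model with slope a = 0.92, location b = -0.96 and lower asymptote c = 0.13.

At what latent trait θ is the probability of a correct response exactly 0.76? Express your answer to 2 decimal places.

0.09

P(θ) = c + (1 − c) · 1 / (1 + exp(−a(θ − b)))
Remove guessing floor: (0.76 − 0.13)/(1 − 0.13) = 0.7241
logit = ln(0.7241/0.2759) = 0.9651
θ = b + logit/(a) = -0.96 + 0.9651/0.9200 = 0.0890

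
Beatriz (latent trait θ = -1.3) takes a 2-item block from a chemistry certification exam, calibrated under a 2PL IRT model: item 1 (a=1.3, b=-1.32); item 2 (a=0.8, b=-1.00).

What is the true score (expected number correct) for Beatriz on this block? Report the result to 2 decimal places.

0.95

P(θ) = 1 / (1 + exp(−a(θ − b)))
P_1 = 1/(1+e^{-0.0260}) = 0.5065
P_2 = 1/(1+e^{0.2400}) = 0.4403
E[score] = 0.5065 + 0.4403 = 0.9468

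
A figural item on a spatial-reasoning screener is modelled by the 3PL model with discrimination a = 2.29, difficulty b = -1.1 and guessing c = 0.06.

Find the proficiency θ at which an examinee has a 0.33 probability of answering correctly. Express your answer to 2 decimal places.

P(θ) = c + (1 − c) · 1 / (1 + exp(−a(θ − b)))
Remove guessing floor: (0.33 − 0.06)/(1 − 0.06) = 0.2872
logit = ln(0.2872/0.7128) = -0.9089
θ = b + logit/(a) = -1.1 + (-0.9089)/2.2900 = -1.4969

-1.50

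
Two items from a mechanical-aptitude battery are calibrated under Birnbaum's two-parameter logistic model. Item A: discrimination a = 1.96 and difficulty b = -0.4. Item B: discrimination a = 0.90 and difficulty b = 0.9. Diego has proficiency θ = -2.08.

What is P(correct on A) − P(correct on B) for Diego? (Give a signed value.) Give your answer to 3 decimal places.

-0.028

P(θ) = 1 / (1 + exp(−a(θ − b)))
P_A = 0.0358
P_B = 0.0640
P_A − P_B = -0.0282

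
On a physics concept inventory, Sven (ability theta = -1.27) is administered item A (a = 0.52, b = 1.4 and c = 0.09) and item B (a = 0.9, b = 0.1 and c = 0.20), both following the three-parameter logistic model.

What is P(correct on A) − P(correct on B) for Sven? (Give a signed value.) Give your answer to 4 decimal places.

P(theta) = c + (1 − c) · 1 / (1 + exp(−a(theta − b)))
P_A = 0.2717
P_B = 0.3805
P_A − P_B = -0.1088

-0.1088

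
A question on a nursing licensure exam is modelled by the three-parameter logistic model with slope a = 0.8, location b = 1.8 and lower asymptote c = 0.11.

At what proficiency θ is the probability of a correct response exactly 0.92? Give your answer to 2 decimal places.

4.69

P(θ) = c + (1 − c) · 1 / (1 + exp(−a(θ − b)))
Remove guessing floor: (0.92 − 0.11)/(1 − 0.11) = 0.9101
logit = ln(0.9101/0.0899) = 2.3150
θ = b + logit/(a) = 1.8 + 2.3150/0.8000 = 4.6938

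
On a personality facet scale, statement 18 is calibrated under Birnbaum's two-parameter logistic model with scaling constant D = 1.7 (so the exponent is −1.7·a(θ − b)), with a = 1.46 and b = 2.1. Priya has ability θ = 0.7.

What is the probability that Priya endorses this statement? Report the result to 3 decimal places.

P(θ) = 1 / (1 + exp(−D·a(θ − b)))
Exponent: 1.7 × 1.46 × (0.7 − 2.1) = -3.4748
1/(1 + e^{3.4748}) = 0.0300
P = 0.0300

0.030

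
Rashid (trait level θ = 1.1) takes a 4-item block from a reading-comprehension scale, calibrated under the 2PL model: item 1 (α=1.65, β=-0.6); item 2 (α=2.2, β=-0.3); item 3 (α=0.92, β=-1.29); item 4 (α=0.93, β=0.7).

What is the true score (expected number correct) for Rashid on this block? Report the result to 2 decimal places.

P(θ) = 1 / (1 + exp(−α(θ − β)))
P_1 = 1/(1+e^{-2.8050}) = 0.9429
P_2 = 1/(1+e^{-3.0800}) = 0.9561
P_3 = 1/(1+e^{-2.1988}) = 0.9001
P_4 = 1/(1+e^{-0.3720}) = 0.5919
E[score] = 0.9429 + 0.9561 + 0.9001 + 0.5919 = 3.3911

3.39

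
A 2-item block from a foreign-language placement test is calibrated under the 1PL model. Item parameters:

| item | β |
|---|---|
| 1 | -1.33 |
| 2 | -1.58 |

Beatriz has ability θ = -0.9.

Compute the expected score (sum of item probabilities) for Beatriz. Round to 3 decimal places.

1.270

P(θ) = 1 / (1 + exp(−(θ − β)))
P_1 = 1/(1+e^{-0.4300}) = 0.6059
P_2 = 1/(1+e^{-0.6800}) = 0.6637
E[score] = 0.6059 + 0.6637 = 1.2696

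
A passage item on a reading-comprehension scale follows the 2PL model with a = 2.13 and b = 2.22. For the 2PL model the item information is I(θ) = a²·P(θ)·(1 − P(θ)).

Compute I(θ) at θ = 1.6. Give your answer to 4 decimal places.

0.7546

P = 1/(1+e^{1.3206}) = 0.2107
P(1−P) = 0.2107 × 0.7893 = 0.1663
I = a² × P(1−P) = 2.13² × 0.1663 = 0.75456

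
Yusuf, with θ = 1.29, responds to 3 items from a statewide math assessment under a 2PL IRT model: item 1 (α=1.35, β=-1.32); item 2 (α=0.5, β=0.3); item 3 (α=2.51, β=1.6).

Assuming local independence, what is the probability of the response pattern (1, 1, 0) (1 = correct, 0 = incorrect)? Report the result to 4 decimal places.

0.4135

P(θ) = 1 / (1 + exp(−α(θ − β)))
P_1 = 1/(1+e^{-3.5235}) = 0.9713
P_2 = 1/(1+e^{-0.4950}) = 0.6213
P_3 = 1/(1+e^{0.7781}) = 0.3147
L = P_1 × P_2 × (1−P_3) = 0.9713 × 0.6213 × 0.6853 = 0.41355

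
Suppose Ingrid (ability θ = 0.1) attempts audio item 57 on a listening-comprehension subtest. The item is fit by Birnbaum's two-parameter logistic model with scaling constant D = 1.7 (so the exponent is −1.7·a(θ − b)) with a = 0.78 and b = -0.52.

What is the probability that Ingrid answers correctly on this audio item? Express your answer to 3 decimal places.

P(θ) = 1 / (1 + exp(−D·a(θ − b)))
Exponent: 1.7 × 0.78 × (0.1 − (-0.52)) = 0.8221
1/(1 + e^{-0.8221}) = 0.6947
P = 0.6947

0.695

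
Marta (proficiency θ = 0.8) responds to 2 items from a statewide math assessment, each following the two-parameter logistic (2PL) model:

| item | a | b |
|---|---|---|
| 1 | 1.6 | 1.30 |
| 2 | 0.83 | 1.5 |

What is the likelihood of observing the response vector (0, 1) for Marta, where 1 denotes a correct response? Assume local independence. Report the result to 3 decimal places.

0.247

P(θ) = 1 / (1 + exp(−a(θ − b)))
P_1 = 1/(1+e^{0.8000}) = 0.3100
P_2 = 1/(1+e^{0.5810}) = 0.3587
L = (1−P_1) × P_2 = 0.6900 × 0.3587 = 0.24750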